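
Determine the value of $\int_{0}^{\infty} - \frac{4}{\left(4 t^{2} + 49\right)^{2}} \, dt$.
$- \frac{\pi}{686}$

Start from the standard arctangent integral
$$J(a) = \int_{0}^{\infty} - \frac{1}{4 \left(a^{2} + t^{2}\right)} \, dt = - \frac{\pi}{8 a}.$$

Differentiating under the integral sign with respect to $a$,
$$\frac{dJ}{da} = \int_{0}^{\infty} \frac{a}{2 \left(a^{2} + t^{2}\right)^{2}} \, dt = \frac{\pi}{8 a^{2}},$$
so $\int_{0}^{\infty} - \frac{1}{4 \left(a^{2} + t^{2}\right)^{2}} \, dt = - \frac{\pi}{16 a^{3}}$.

Setting $a = \frac{7}{2}$:
$$I = - \frac{\pi}{686}.$$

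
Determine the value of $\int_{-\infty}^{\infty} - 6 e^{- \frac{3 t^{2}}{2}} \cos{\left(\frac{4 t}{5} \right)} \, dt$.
$- \frac{2 \sqrt{6} \sqrt{\pi}}{e^{\frac{8}{75}}}$

Let $b$ denote the cosine frequency and define $I(b) = \int_{-\infty}^{\infty} - 6 e^{- \frac{3 t^{2}}{2}} \cos{\left(b t \right)} \, dt$.

Differentiating under the integral sign,
$$I'(b) = \int_{-\infty}^{\infty} 6 t e^{- \frac{3 t^{2}}{2}} \sin{\left(b t \right)} \, dt.$$

Integrate $\int_{-\infty}^{\infty} t \sin(b t)\, e^{- \frac{3 t^{2}}{2}}\, dt$ by parts with $u = \sin(b t)$ and $dv = t\, e^{- \frac{3 t^{2}}{2}}\, dt$, giving $v = - \frac{e^{- \frac{3 t^{2}}{2}}}{3}$. The boundary term vanishes and
$$\int_{-\infty}^{\infty} t \sin(b t)\, e^{- \frac{3 t^{2}}{2}}\, dt = \frac{b}{3} \int_{-\infty}^{\infty} \cos(b t)\, e^{- \frac{3 t^{2}}{2}}\, dt,$$
so $I'(b) = - \frac{b}{3}\, I(b)$.

This is a separable first-order ODE; solving with the initial condition $I(0) = \int_{-\infty}^{\infty} - 6 e^{- \frac{3 t^{2}}{2}}\,dt = - 2 \sqrt{6} \sqrt{\pi}$ gives
$$I(b) = - 2 \sqrt{6} \sqrt{\pi} e^{- \frac{b^{2}}{6}}.$$

Setting $b = \frac{4}{5}$:
$$I = - \frac{2 \sqrt{6} \sqrt{\pi}}{e^{\frac{8}{75}}}.$$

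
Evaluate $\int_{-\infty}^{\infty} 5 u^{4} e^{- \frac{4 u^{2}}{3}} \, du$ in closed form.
$\frac{135 \sqrt{3} \sqrt{\pi}}{128}$

Start from the elementary integral
$$J(a) = \int_{-\infty}^{\infty} 5 e^{- a u^{2}} \, du = \frac{5 \sqrt{\pi}}{\sqrt{a}}.$$

Differentiating under the integral sign brings down a factor of $(-u^2)$:
$$\frac{dJ}{da} = \int_{-\infty}^{\infty} - 5 u^{2} e^{- a u^{2}} \, du = - \frac{5 \sqrt{\pi}}{2 a^{\frac{3}{2}}}.$$

Repeating twice in total — each differentiation brings down another $(-u^2)$ — gives
$$\frac{d^{2}J}{da^{2}} = \int_{-\infty}^{\infty} 5 u^{4} e^{- a u^{2}} \, du = \frac{15 \sqrt{\pi}}{4 a^{\frac{5}{2}}},$$
and the integrand here is exactly the target integrand, so $I = \frac{15 \sqrt{\pi}}{4 a^{\frac{5}{2}}}$.

Setting $a = \frac{4}{3}$:
$$I = \frac{135 \sqrt{3} \sqrt{\pi}}{128}.$$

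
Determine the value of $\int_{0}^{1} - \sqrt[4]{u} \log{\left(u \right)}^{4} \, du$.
$- \frac{24576}{3125}$

Begin with the known integral
$$J(a) = \int_{0}^{1} - u^{a} \, du = - \frac{1}{a + 1}.$$

Differentiating under the integral sign brings down a factor of $\ln u$:
$$\frac{dJ}{da} = \int_{0}^{1} - u^{a} \log{\left(u \right)} \, du = \frac{1}{\left(a + 1\right)^{2}}.$$

Repeating $4$ times in total — each differentiation brings down another $\ln u$ — gives
$$\frac{d^{4}J}{da^{4}} = \int_{0}^{1} - u^{a} \log{\left(u \right)}^{4} \, du = - \frac{24}{\left(a + 1\right)^{5}},$$
and the integrand here is exactly the target integrand, so $I = - \frac{24}{\left(a + 1\right)^{5}}$.

Setting $a = \frac{1}{4}$:
$$I = - \frac{24576}{3125}.$$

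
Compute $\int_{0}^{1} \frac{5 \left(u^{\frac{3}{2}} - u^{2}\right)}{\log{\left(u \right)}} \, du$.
$- \log{\left(\frac{7776}{3125} \right)}$

Consider the one-parameter family: let $I(a) = \int_{0}^{1} \frac{5 \left(u^{\frac{3}{2}} - u^{a}\right)}{\log{\left(u \right)}} \, du$.

Since $\dfrac{\partial}{\partial a}\,u^{a} = u^{a} \ln u$, the $\ln u$ in the denominator cancels and
$$\frac{dI}{da} = \int_{0}^{1} -5 u^{a} \, du = -5 \left[\frac{u^{a+1}}{a+1}\right]_0^1 = - \frac{5}{a + 1}.$$

Integrating with respect to $a$ gives $I(a) = - \log{\left(\frac{32 \left(a + 1\right)^{5}}{3125} \right)} + C$.

At $a = \frac{3}{2}$ the integrand is identically $0$, so $I(\frac{3}{2}) = 0$. The closed form gives $0$, hence $C = 0$.

Setting $a = 2$:
$$I = - \log{\left(\frac{7776}{3125} \right)}.$$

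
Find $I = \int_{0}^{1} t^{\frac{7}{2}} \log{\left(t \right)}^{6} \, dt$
$\frac{10240}{531441}$

Consider the simpler parametrised integral
$$J(a) = \int_{0}^{1} t^{a} \, dt = \frac{1}{a + 1}.$$

Differentiating under the integral sign brings down a factor of $\ln t$:
$$\frac{dJ}{da} = \int_{0}^{1} t^{a} \log{\left(t \right)} \, dt = - \frac{1}{\left(a + 1\right)^{2}}.$$

Repeating $6$ times in total — each differentiation brings down another $\ln t$ — gives
$$\frac{d^{6}J}{da^{6}} = \int_{0}^{1} t^{a} \log{\left(t \right)}^{6} \, dt = \frac{720}{\left(a + 1\right)^{7}},$$
and the integrand here is exactly the target integrand, so $I = \frac{720}{\left(a + 1\right)^{7}}$.

Setting $a = \frac{7}{2}$:
$$I = \frac{10240}{531441}.$$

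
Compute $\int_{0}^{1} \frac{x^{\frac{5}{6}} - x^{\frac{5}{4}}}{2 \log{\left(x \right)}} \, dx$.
$\log{\left(\frac{\sqrt{66}}{9} \right)}$

Consider the one-parameter family: let $I(a) = \int_{0}^{1} \frac{- x^{\frac{5}{4}} + x^{a}}{2 \log{\left(x \right)}} \, dx$.

Since $\dfrac{\partial}{\partial a}\,x^{a} = x^{a} \ln x$, the $\ln x$ in the denominator cancels and
$$\frac{dI}{da} = \int_{0}^{1} \frac{1}{2} x^{a} \, dx = \frac{1}{2} \left[\frac{x^{a+1}}{a+1}\right]_0^1 = \frac{1}{2 \left(a + 1\right)}.$$

Integrating with respect to $a$ gives $I(a) = \log{\left(\frac{2 \sqrt{a + 1}}{3} \right)} + C$.

At $a = \frac{5}{4}$ the integrand is identically $0$, so $I(\frac{5}{4}) = 0$. The closed form gives $0$, hence $C = 0$.

Setting $a = \frac{5}{6}$:
$$I = \log{\left(\frac{\sqrt{66}}{9} \right)}.$$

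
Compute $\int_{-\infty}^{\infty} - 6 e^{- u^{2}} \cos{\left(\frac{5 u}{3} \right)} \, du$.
$- \frac{6 \sqrt{\pi}}{e^{\frac{25}{36}}}$

Define $I(b) = \int_{-\infty}^{\infty} - 6 e^{- u^{2}} \cos{\left(b u \right)} \, du$.

Differentiating under the integral sign,
$$I'(b) = \int_{-\infty}^{\infty} 6 u e^{- u^{2}} \sin{\left(b u \right)} \, du.$$

Integrate $\int_{-\infty}^{\infty} u \sin(b u)\, e^{- u^{2}}\, du$ by parts with $w = \sin(b u)$ and $dv = u\, e^{- u^{2}}\, du$, giving $v = - \frac{e^{- u^{2}}}{2}$. The boundary term vanishes and
$$\int_{-\infty}^{\infty} u \sin(b u)\, e^{- u^{2}}\, du = \frac{b}{2} \int_{-\infty}^{\infty} \cos(b u)\, e^{- u^{2}}\, du,$$
so $I'(b) = - \frac{b}{2}\, I(b)$.

This is a separable first-order ODE; solving with the initial condition $I(0) = \int_{-\infty}^{\infty} - 6 e^{- u^{2}}\,du = - 6 \sqrt{\pi}$ gives
$$I(b) = - 6 \sqrt{\pi} e^{- \frac{b^{2}}{4}}.$$

Setting $b = \frac{5}{3}$:
$$I = - \frac{6 \sqrt{\pi}}{e^{\frac{25}{36}}}.$$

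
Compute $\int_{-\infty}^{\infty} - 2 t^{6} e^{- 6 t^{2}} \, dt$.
$- \frac{5 \sqrt{6} \sqrt{\pi}}{1728}$

Begin with the known integral
$$J(a) = \int_{-\infty}^{\infty} - 2 e^{- a t^{2}} \, dt = - \frac{2 \sqrt{\pi}}{\sqrt{a}}.$$

Differentiating under the integral sign brings down a factor of $(-t^2)$:
$$\frac{dJ}{da} = \int_{-\infty}^{\infty} 2 t^{2} e^{- a t^{2}} \, dt = \frac{\sqrt{\pi}}{a^{\frac{3}{2}}}.$$

Repeating $3$ times in total — each differentiation brings down another $(-t^2)$ — gives
$$\frac{d^{3}J}{da^{3}} = \int_{-\infty}^{\infty} 2 t^{6} e^{- a t^{2}} \, dt = \frac{15 \sqrt{\pi}}{4 a^{\frac{7}{2}}},$$
and the integrand here is $(-1)^{3}$ times the target integrand, so $I = (-1)^{3}\,\frac{d^{3}J}{da^{3}} = - \frac{15 \sqrt{\pi}}{4 a^{\frac{7}{2}}}$.

Setting $a = 6$:
$$I = - \frac{5 \sqrt{6} \sqrt{\pi}}{1728}.$$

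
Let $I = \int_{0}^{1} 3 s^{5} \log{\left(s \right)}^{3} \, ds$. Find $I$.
$- \frac{1}{72}$

Consider the simpler parametrised integral
$$J(a) = \int_{0}^{1} 3 s^{a} \, ds = \frac{3}{a + 1}.$$

Differentiating under the integral sign brings down a factor of $\ln s$:
$$\frac{dJ}{da} = \int_{0}^{1} 3 s^{a} \log{\left(s \right)} \, ds = - \frac{3}{\left(a + 1\right)^{2}}.$$

Repeating $3$ times in total — each differentiation brings down another $\ln s$ — gives
$$\frac{d^{3}J}{da^{3}} = \int_{0}^{1} 3 s^{a} \log{\left(s \right)}^{3} \, ds = - \frac{18}{\left(a + 1\right)^{4}},$$
and the integrand here is exactly the target integrand, so $I = - \frac{18}{\left(a + 1\right)^{4}}$.

Setting $a = 5$:
$$I = - \frac{1}{72}.$$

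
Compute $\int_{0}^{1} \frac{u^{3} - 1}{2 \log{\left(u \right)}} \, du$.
$\log{\left(2 \right)}$

Consider the one-parameter family: let $I(a) = \int_{0}^{1} \frac{u^{a} - 1}{2 \log{\left(u \right)}} \, du$.

Since $\dfrac{\partial}{\partial a}\,u^{a} = u^{a} \ln u$, the $\ln u$ in the denominator cancels and
$$\frac{dI}{da} = \int_{0}^{1} \frac{1}{2} u^{a} \, du = \frac{1}{2} \left[\frac{u^{a+1}}{a+1}\right]_0^1 = \frac{1}{2 \left(a + 1\right)}.$$

Integrating with respect to $a$ gives $I(a) = \frac{\log{\left(a + 1 \right)}}{2} + C$.

At $a = 0$ the integrand is identically $0$, so $I(0) = 0$. The closed form gives $0$, hence $C = 0$.

Setting $a = 3$:
$$I = \log{\left(2 \right)}.$$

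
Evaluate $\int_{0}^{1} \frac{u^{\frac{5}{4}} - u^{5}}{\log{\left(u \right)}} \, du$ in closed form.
$\log{\left(\frac{3}{8} \right)}$

Consider the one-parameter family: let $I(a) = \int_{0}^{1} \frac{- u^{5} + u^{a}}{\log{\left(u \right)}} \, du$.

Since $\dfrac{\partial}{\partial a}\,u^{a} = u^{a} \ln u$, the $\ln u$ in the denominator cancels and
$$\frac{dI}{da} = \int_{0}^{1} u^{a} \, du = \left[\frac{u^{a+1}}{a+1}\right]_0^1 = \frac{1}{a + 1}.$$

Integrating with respect to $a$ gives $I(a) = \log{\left(\frac{a}{6} + \frac{1}{6} \right)} + C$.

At $a = 5$ the integrand is identically $0$, so $I(5) = 0$. The closed form gives $0$, hence $C = 0$.

Setting $a = \frac{5}{4}$:
$$I = \log{\left(\frac{3}{8} \right)}.$$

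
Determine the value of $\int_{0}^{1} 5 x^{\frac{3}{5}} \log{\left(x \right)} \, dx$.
$- \frac{125}{64}$

Start from the elementary integral
$$J(a) = \int_{0}^{1} 5 x^{a} \, dx = \frac{5}{a + 1}.$$

Differentiating under the integral sign brings down a factor of $\ln x$:
$$\frac{dJ}{da} = \int_{0}^{1} 5 x^{a} \log{\left(x \right)} \, dx = - \frac{5}{\left(a + 1\right)^{2}}.$$

The integral on the left is $I$, so $I = - \frac{5}{\left(a + 1\right)^{2}}$.

Setting $a = \frac{3}{5}$:
$$I = - \frac{125}{64}.$$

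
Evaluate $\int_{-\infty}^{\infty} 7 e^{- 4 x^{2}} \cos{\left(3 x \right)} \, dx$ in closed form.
$\frac{7 \sqrt{\pi}}{2 e^{\frac{9}{16}}}$

Treat the cosine frequency as a parameter and define $I(b) = \int_{-\infty}^{\infty} 7 e^{- 4 x^{2}} \cos{\left(b x \right)} \, dx$.

Differentiating under the integral sign,
$$I'(b) = \int_{-\infty}^{\infty} - 7 x e^{- 4 x^{2}} \sin{\left(b x \right)} \, dx.$$

Integrate $\int_{-\infty}^{\infty} x \sin(b x)\, e^{- 4 x^{2}}\, dx$ by parts with $u = \sin(b x)$ and $dv = x\, e^{- 4 x^{2}}\, dx$, giving $v = - \frac{e^{- 4 x^{2}}}{8}$. The boundary term vanishes and
$$\int_{-\infty}^{\infty} x \sin(b x)\, e^{- 4 x^{2}}\, dx = \frac{b}{8} \int_{-\infty}^{\infty} \cos(b x)\, e^{- 4 x^{2}}\, dx,$$
so $I'(b) = - \frac{b}{8}\, I(b)$.

This is a separable first-order ODE; solving with the initial condition $I(0) = \int_{-\infty}^{\infty} 7 e^{- 4 x^{2}}\,dx = \frac{7 \sqrt{\pi}}{2}$ gives
$$I(b) = \frac{7 \sqrt{\pi} e^{- \frac{b^{2}}{16}}}{2}.$$

Setting $b = 3$:
$$I = \frac{7 \sqrt{\pi}}{2 e^{\frac{9}{16}}}.$$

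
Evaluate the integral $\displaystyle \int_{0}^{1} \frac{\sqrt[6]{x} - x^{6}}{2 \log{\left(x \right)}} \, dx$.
$- \frac{\log{\left(6 \right)}}{2}$

Consider the one-parameter family: let $I(a) = \int_{0}^{1} \frac{\sqrt[6]{x} - x^{a}}{2 \log{\left(x \right)}} \, dx$.

Since $\dfrac{\partial}{\partial a}\,x^{a} = x^{a} \ln x$, the $\ln x$ in the denominator cancels and
$$\frac{dI}{da} = \int_{0}^{1} - \frac{1}{2} x^{a} \, dx = - \frac{1}{2} \left[\frac{x^{a+1}}{a+1}\right]_0^1 = - \frac{1}{2 a + 2}.$$

Integrating with respect to $a$ gives $I(a) = - \frac{\log{\left(a + 1 \right)}}{2} - \frac{\log{\left(6 \right)}}{2} + \frac{\log{\left(7 \right)}}{2} + C$.

At $a = \frac{1}{6}$ the integrand is identically $0$, so $I(\frac{1}{6}) = 0$. The closed form gives $0$, hence $C = 0$.

Setting $a = 6$:
$$I = - \frac{\log{\left(6 \right)}}{2}.$$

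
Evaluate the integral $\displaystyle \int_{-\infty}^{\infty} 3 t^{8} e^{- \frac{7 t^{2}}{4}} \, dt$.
$\frac{1440 \sqrt{7} \sqrt{\pi}}{2401}$

Start from the elementary integral
$$J(a) = \int_{-\infty}^{\infty} 3 e^{- a t^{2}} \, dt = \frac{3 \sqrt{\pi}}{\sqrt{a}}.$$

Differentiating under the integral sign brings down a factor of $(-t^2)$:
$$\frac{dJ}{da} = \int_{-\infty}^{\infty} - 3 t^{2} e^{- a t^{2}} \, dt = - \frac{3 \sqrt{\pi}}{2 a^{\frac{3}{2}}}.$$

Repeating $4$ times in total — each differentiation brings down another $(-t^2)$ — gives
$$\frac{d^{4}J}{da^{4}} = \int_{-\infty}^{\infty} 3 t^{8} e^{- a t^{2}} \, dt = \frac{315 \sqrt{\pi}}{16 a^{\frac{9}{2}}},$$
and the integrand here is exactly the target integrand, so $I = \frac{315 \sqrt{\pi}}{16 a^{\frac{9}{2}}}$.

Setting $a = \frac{7}{4}$:
$$I = \frac{1440 \sqrt{7} \sqrt{\pi}}{2401}.$$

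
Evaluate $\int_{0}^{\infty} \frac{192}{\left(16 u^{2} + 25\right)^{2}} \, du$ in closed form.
$\frac{12 \pi}{125}$

Begin with the known result
$$J(a) = \int_{0}^{\infty} \frac{3}{4 \left(a^{2} + u^{2}\right)} \, du = \frac{3 \pi}{8 a}.$$

Differentiating under the integral sign with respect to $a$,
$$\frac{dJ}{da} = \int_{0}^{\infty} - \frac{3 a}{2 \left(a^{2} + u^{2}\right)^{2}} \, du = - \frac{3 \pi}{8 a^{2}},$$
so $\int_{0}^{\infty} \frac{3}{4 \left(a^{2} + u^{2}\right)^{2}} \, du = \frac{3 \pi}{16 a^{3}}$.

Setting $a = \frac{5}{4}$:
$$I = \frac{12 \pi}{125}.$$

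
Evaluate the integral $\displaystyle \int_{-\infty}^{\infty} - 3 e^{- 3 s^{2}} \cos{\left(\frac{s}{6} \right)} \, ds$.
$- \frac{\sqrt{3} \sqrt{\pi}}{e^{\frac{1}{432}}}$

Define $I(b) = \int_{-\infty}^{\infty} - 3 e^{- 3 s^{2}} \cos{\left(b s \right)} \, ds$.

Differentiating under the integral sign,
$$I'(b) = \int_{-\infty}^{\infty} 3 s e^{- 3 s^{2}} \sin{\left(b s \right)} \, ds.$$

Integrate $\int_{-\infty}^{\infty} s \sin(b s)\, e^{- 3 s^{2}}\, ds$ by parts with $u = \sin(b s)$ and $dv = s\, e^{- 3 s^{2}}\, ds$, giving $v = - \frac{e^{- 3 s^{2}}}{6}$. The boundary term vanishes and
$$\int_{-\infty}^{\infty} s \sin(b s)\, e^{- 3 s^{2}}\, ds = \frac{b}{6} \int_{-\infty}^{\infty} \cos(b s)\, e^{- 3 s^{2}}\, ds,$$
so $I'(b) = - \frac{b}{6}\, I(b)$.

This is a separable first-order ODE; solving with the initial condition $I(0) = \int_{-\infty}^{\infty} - 3 e^{- 3 s^{2}}\,ds = - \sqrt{3} \sqrt{\pi}$ gives
$$I(b) = - \sqrt{3} \sqrt{\pi} e^{- \frac{b^{2}}{12}}.$$

Setting $b = \frac{1}{6}$:
$$I = - \frac{\sqrt{3} \sqrt{\pi}}{e^{\frac{1}{432}}}.$$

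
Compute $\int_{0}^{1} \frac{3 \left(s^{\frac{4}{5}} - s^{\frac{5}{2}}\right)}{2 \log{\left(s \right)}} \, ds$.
$- \log{\left(35 \right)} - \frac{\log{\left(70 \right)}}{2} + \log{\left(108 \right)}$

Replace the exponent $\frac{5}{2}$ by a parameter $a$: let $I(a) = \int_{0}^{1} \frac{3 \left(s^{\frac{4}{5}} - s^{a}\right)}{2 \log{\left(s \right)}} \, ds$.

Since $\dfrac{\partial}{\partial a}\,s^{a} = s^{a} \ln s$, the $\ln s$ in the denominator cancels and
$$\frac{dI}{da} = \int_{0}^{1} - \frac{3}{2} s^{a} \, ds = - \frac{3}{2} \left[\frac{s^{a+1}}{a+1}\right]_0^1 = - \frac{3}{2 a + 2}.$$

Integrating with respect to $a$ gives $I(a) = - \log{\left(\frac{5 \sqrt{5} \left(a + 1\right)^{\frac{3}{2}}}{27} \right)} + C$.

At $a = \frac{4}{5}$ the integrand is identically $0$, so $I(\frac{4}{5}) = 0$. The closed form gives $0$, hence $C = 0$.

Setting $a = \frac{5}{2}$:
$$I = - \log{\left(35 \right)} - \frac{\log{\left(70 \right)}}{2} + \log{\left(108 \right)}.$$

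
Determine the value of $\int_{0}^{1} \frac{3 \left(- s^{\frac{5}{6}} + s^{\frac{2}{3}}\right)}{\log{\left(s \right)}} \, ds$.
$\log{\left(\frac{1000}{1331} \right)}$

Replace the exponent $\frac{2}{3}$ by a parameter $a$: let $I(a) = \int_{0}^{1} \frac{3 \left(- s^{\frac{5}{6}} + s^{a}\right)}{\log{\left(s \right)}} \, ds$.

Since $\dfrac{\partial}{\partial a}\,s^{a} = s^{a} \ln s$, the $\ln s$ in the denominator cancels and
$$\frac{dI}{da} = \int_{0}^{1} 3 s^{a} \, ds = 3 \left[\frac{s^{a+1}}{a+1}\right]_0^1 = \frac{3}{a + 1}.$$

Integrating with respect to $a$ gives $I(a) = \log{\left(\frac{216 \left(a + 1\right)^{3}}{1331} \right)} + C$.

At $a = \frac{5}{6}$ the integrand is identically $0$, so $I(\frac{5}{6}) = 0$. The closed form gives $0$, hence $C = 0$.

Setting $a = \frac{2}{3}$:
$$I = \log{\left(\frac{1000}{1331} \right)}.$$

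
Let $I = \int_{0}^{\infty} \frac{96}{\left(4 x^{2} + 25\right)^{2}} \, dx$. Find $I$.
$\frac{12 \pi}{125}$

Start from the standard arctangent integral
$$J(a) = \int_{0}^{\infty} \frac{6}{a^{2} + x^{2}} \, dx = \frac{3 \pi}{a}.$$

Differentiating under the integral sign with respect to $a$,
$$\frac{dJ}{da} = \int_{0}^{\infty} - \frac{12 a}{\left(a^{2} + x^{2}\right)^{2}} \, dx = - \frac{3 \pi}{a^{2}},$$
so $\int_{0}^{\infty} \frac{6}{\left(a^{2} + x^{2}\right)^{2}} \, dx = \frac{3 \pi}{2 a^{3}}$.

Setting $a = \frac{5}{2}$:
$$I = \frac{12 \pi}{125}.$$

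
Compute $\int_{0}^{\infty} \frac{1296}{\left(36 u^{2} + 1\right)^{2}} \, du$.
$54 \pi$

Recall the elementary integral
$$J(a) = \int_{0}^{\infty} \frac{1}{a^{2} + u^{2}} \, du = \frac{\pi}{2 a}.$$

Differentiating under the integral sign with respect to $a$,
$$\frac{dJ}{da} = \int_{0}^{\infty} - \frac{2 a}{\left(a^{2} + u^{2}\right)^{2}} \, du = - \frac{\pi}{2 a^{2}},$$
so $\int_{0}^{\infty} \frac{1}{\left(a^{2} + u^{2}\right)^{2}} \, du = \frac{\pi}{4 a^{3}}$.

Setting $a = \frac{1}{6}$:
$$I = 54 \pi.$$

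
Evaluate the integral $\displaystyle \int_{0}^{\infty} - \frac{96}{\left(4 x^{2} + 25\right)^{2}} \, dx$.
$- \frac{12 \pi}{125}$

Recall the elementary integral
$$J(a) = \int_{0}^{\infty} - \frac{6}{a^{2} + x^{2}} \, dx = - \frac{3 \pi}{a}.$$

Differentiating under the integral sign with respect to $a$,
$$\frac{dJ}{da} = \int_{0}^{\infty} \frac{12 a}{\left(a^{2} + x^{2}\right)^{2}} \, dx = \frac{3 \pi}{a^{2}},$$
so $\int_{0}^{\infty} - \frac{6}{\left(a^{2} + x^{2}\right)^{2}} \, dx = - \frac{3 \pi}{2 a^{3}}$.

Setting $a = \frac{5}{2}$:
$$I = - \frac{12 \pi}{125}.$$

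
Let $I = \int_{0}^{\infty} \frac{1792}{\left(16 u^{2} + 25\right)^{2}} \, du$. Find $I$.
$\frac{112 \pi}{125}$

Begin with the known result
$$J(a) = \int_{0}^{\infty} \frac{7}{a^{2} + u^{2}} \, du = \frac{7 \pi}{2 a}.$$

Differentiating under the integral sign with respect to $a$,
$$\frac{dJ}{da} = \int_{0}^{\infty} - \frac{14 a}{\left(a^{2} + u^{2}\right)^{2}} \, du = - \frac{7 \pi}{2 a^{2}},$$
so $\int_{0}^{\infty} \frac{7}{\left(a^{2} + u^{2}\right)^{2}} \, du = \frac{7 \pi}{4 a^{3}}$.

Setting $a = \frac{5}{4}$:
$$I = \frac{112 \pi}{125}.$$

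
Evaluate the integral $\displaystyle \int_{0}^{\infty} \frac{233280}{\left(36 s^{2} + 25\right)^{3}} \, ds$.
$\frac{1458 \pi}{625}$

Begin with the known result
$$J(a) = \int_{0}^{\infty} \frac{5}{a^{2} + s^{2}} \, ds = \frac{5 \pi}{2 a}.$$

Differentiating under the integral sign with respect to $a$,
$$\frac{dJ}{da} = \int_{0}^{\infty} - \frac{10 a}{\left(a^{2} + s^{2}\right)^{2}} \, ds = - \frac{5 \pi}{2 a^{2}},$$
so $\int_{0}^{\infty} \frac{5}{\left(a^{2} + s^{2}\right)^{2}} \, ds = \frac{5 \pi}{4 a^{3}}$.

Repeating — each differentiation of $1/(s^2+a^2)^j$ produces $-2ja/(s^2+a^2)^{j+1}$ — and dividing through by $-2ja$ at each step yields, after $2$ differentiations in total,
$$\int_{0}^{\infty} \frac{5}{\left(a^{2} + s^{2}\right)^{3}} \, ds = \frac{15 \pi}{16 a^{5}}.$$

Setting $a = \frac{5}{6}$:
$$I = \frac{1458 \pi}{625}.$$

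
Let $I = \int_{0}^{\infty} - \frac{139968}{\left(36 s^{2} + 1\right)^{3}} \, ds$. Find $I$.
$- 4374 \pi$

Recall the elementary integral
$$J(a) = \int_{0}^{\infty} - \frac{3}{a^{2} + s^{2}} \, ds = - \frac{3 \pi}{2 a}.$$

Differentiating under the integral sign with respect to $a$,
$$\frac{dJ}{da} = \int_{0}^{\infty} \frac{6 a}{\left(a^{2} + s^{2}\right)^{2}} \, ds = \frac{3 \pi}{2 a^{2}},$$
so $\int_{0}^{\infty} - \frac{3}{\left(a^{2} + s^{2}\right)^{2}} \, ds = - \frac{3 \pi}{4 a^{3}}$.

Repeating — each differentiation of $1/(s^2+a^2)^j$ produces $-2ja/(s^2+a^2)^{j+1}$ — and dividing through by $-2ja$ at each step yields, after $2$ differentiations in total,
$$\int_{0}^{\infty} - \frac{3}{\left(a^{2} + s^{2}\right)^{3}} \, ds = - \frac{9 \pi}{16 a^{5}}.$$

Setting $a = \frac{1}{6}$:
$$I = - 4374 \pi.$$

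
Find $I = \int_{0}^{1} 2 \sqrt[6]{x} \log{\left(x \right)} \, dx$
$- \frac{72}{49}$

Consider the simpler parametrised integral
$$J(a) = \int_{0}^{1} 2 x^{a} \, dx = \frac{2}{a + 1}.$$

Differentiating under the integral sign brings down a factor of $\ln x$:
$$\frac{dJ}{da} = \int_{0}^{1} 2 x^{a} \log{\left(x \right)} \, dx = - \frac{2}{\left(a + 1\right)^{2}}.$$

The integral on the left is $I$, so $I = - \frac{2}{\left(a + 1\right)^{2}}$.

Setting $a = \frac{1}{6}$:
$$I = - \frac{72}{49}.$$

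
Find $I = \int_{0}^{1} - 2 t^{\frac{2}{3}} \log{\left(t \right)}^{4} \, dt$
$- \frac{11664}{3125}$

Consider the simpler parametrised integral
$$J(a) = \int_{0}^{1} - 2 t^{a} \, dt = - \frac{2}{a + 1}.$$

Differentiating under the integral sign brings down a factor of $\ln t$:
$$\frac{dJ}{da} = \int_{0}^{1} - 2 t^{a} \log{\left(t \right)} \, dt = \frac{2}{\left(a + 1\right)^{2}}.$$

Repeating $4$ times in total — each differentiation brings down another $\ln t$ — gives
$$\frac{d^{4}J}{da^{4}} = \int_{0}^{1} - 2 t^{a} \log{\left(t \right)}^{4} \, dt = - \frac{48}{\left(a + 1\right)^{5}},$$
and the integrand here is exactly the target integrand, so $I = - \frac{48}{\left(a + 1\right)^{5}}$.

Setting $a = \frac{2}{3}$:
$$I = - \frac{11664}{3125}.$$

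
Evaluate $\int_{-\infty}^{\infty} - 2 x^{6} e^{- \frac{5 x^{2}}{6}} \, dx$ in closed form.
$- \frac{162 \sqrt{30} \sqrt{\pi}}{125}$

Consider the simpler parametrised integral
$$J(a) = \int_{-\infty}^{\infty} - 2 e^{- a x^{2}} \, dx = - \frac{2 \sqrt{\pi}}{\sqrt{a}}.$$

Differentiating under the integral sign brings down a factor of $(-x^2)$:
$$\frac{dJ}{da} = \int_{-\infty}^{\infty} 2 x^{2} e^{- a x^{2}} \, dx = \frac{\sqrt{\pi}}{a^{\frac{3}{2}}}.$$

Repeating $3$ times in total — each differentiation brings down another $(-x^2)$ — gives
$$\frac{d^{3}J}{da^{3}} = \int_{-\infty}^{\infty} 2 x^{6} e^{- a x^{2}} \, dx = \frac{15 \sqrt{\pi}}{4 a^{\frac{7}{2}}},$$
and the integrand here is $(-1)^{3}$ times the target integrand, so $I = (-1)^{3}\,\frac{d^{3}J}{da^{3}} = - \frac{15 \sqrt{\pi}}{4 a^{\frac{7}{2}}}$.

Setting $a = \frac{5}{6}$:
$$I = - \frac{162 \sqrt{30} \sqrt{\pi}}{125}.$$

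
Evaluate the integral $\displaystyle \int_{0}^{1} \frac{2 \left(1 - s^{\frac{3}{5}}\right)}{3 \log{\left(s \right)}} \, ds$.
$- 2 \log{\left(2 \right)} + \frac{2 \log{\left(5 \right)}}{3}$

Consider the one-parameter family: let $I(a) = \int_{0}^{1} \frac{2 \left(1 - s^{a}\right)}{3 \log{\left(s \right)}} \, ds$.

Since $\dfrac{\partial}{\partial a}\,s^{a} = s^{a} \ln s$, the $\ln s$ in the denominator cancels and
$$\frac{dI}{da} = \int_{0}^{1} - \frac{2}{3} s^{a} \, ds = - \frac{2}{3} \left[\frac{s^{a+1}}{a+1}\right]_0^1 = - \frac{2}{3 a + 3}.$$

Integrating with respect to $a$ gives $I(a) = - \frac{2 \log{\left(a + 1 \right)}}{3} + C$.

At $a = 0$ the integrand is identically $0$, so $I(0) = 0$. The closed form gives $0$, hence $C = 0$.

Setting $a = \frac{3}{5}$:
$$I = - 2 \log{\left(2 \right)} + \frac{2 \log{\left(5 \right)}}{3}.$$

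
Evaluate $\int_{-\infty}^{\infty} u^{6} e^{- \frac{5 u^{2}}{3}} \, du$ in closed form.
$\frac{81 \sqrt{15} \sqrt{\pi}}{1000}$

Begin with the known integral
$$J(a) = \int_{-\infty}^{\infty} e^{- a u^{2}} \, du = \frac{\sqrt{\pi}}{\sqrt{a}}.$$

Differentiating under the integral sign brings down a factor of $(-u^2)$:
$$\frac{dJ}{da} = \int_{-\infty}^{\infty} - u^{2} e^{- a u^{2}} \, du = - \frac{\sqrt{\pi}}{2 a^{\frac{3}{2}}}.$$

Repeating $3$ times in total — each differentiation brings down another $(-u^2)$ — gives
$$\frac{d^{3}J}{da^{3}} = \int_{-\infty}^{\infty} - u^{6} e^{- a u^{2}} \, du = - \frac{15 \sqrt{\pi}}{8 a^{\frac{7}{2}}},$$
and the integrand here is $(-1)^{3}$ times the target integrand, so $I = (-1)^{3}\,\frac{d^{3}J}{da^{3}} = \frac{15 \sqrt{\pi}}{8 a^{\frac{7}{2}}}$.

Setting $a = \frac{5}{3}$:
$$I = \frac{81 \sqrt{15} \sqrt{\pi}}{1000}.$$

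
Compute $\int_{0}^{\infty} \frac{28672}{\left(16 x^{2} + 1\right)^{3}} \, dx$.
$1344 \pi$

Begin with the known result
$$J(a) = \int_{0}^{\infty} \frac{7}{a^{2} + x^{2}} \, dx = \frac{7 \pi}{2 a}.$$

Differentiating under the integral sign with respect to $a$,
$$\frac{dJ}{da} = \int_{0}^{\infty} - \frac{14 a}{\left(a^{2} + x^{2}\right)^{2}} \, dx = - \frac{7 \pi}{2 a^{2}},$$
so $\int_{0}^{\infty} \frac{7}{\left(a^{2} + x^{2}\right)^{2}} \, dx = \frac{7 \pi}{4 a^{3}}$.

Repeating — each differentiation of $1/(x^2+a^2)^j$ produces $-2ja/(x^2+a^2)^{j+1}$ — and dividing through by $-2ja$ at each step yields, after $2$ differentiations in total,
$$\int_{0}^{\infty} \frac{7}{\left(a^{2} + x^{2}\right)^{3}} \, dx = \frac{21 \pi}{16 a^{5}}.$$

Setting $a = \frac{1}{4}$:
$$I = 1344 \pi.$$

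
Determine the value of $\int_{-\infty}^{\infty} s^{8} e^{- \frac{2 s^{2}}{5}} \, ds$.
$\frac{65625 \sqrt{10} \sqrt{\pi}}{512}$

Start from the elementary integral
$$J(a) = \int_{-\infty}^{\infty} e^{- a s^{2}} \, ds = \frac{\sqrt{\pi}}{\sqrt{a}}.$$

Differentiating under the integral sign brings down a factor of $(-s^2)$:
$$\frac{dJ}{da} = \int_{-\infty}^{\infty} - s^{2} e^{- a s^{2}} \, ds = - \frac{\sqrt{\pi}}{2 a^{\frac{3}{2}}}.$$

Repeating $4$ times in total — each differentiation brings down another $(-s^2)$ — gives
$$\frac{d^{4}J}{da^{4}} = \int_{-\infty}^{\infty} s^{8} e^{- a s^{2}} \, ds = \frac{105 \sqrt{\pi}}{16 a^{\frac{9}{2}}},$$
and the integrand here is exactly the target integrand, so $I = \frac{105 \sqrt{\pi}}{16 a^{\frac{9}{2}}}$.

Setting $a = \frac{2}{5}$:
$$I = \frac{65625 \sqrt{10} \sqrt{\pi}}{512}.$$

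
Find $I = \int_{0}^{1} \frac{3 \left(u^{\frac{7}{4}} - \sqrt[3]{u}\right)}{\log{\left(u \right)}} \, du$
$\log{\left(\frac{35937}{4096} \right)}$

Introduce a parameter $a$ in the exponent: let $I(a) = \int_{0}^{1} \frac{3 \left(- \sqrt[3]{u} + u^{a}\right)}{\log{\left(u \right)}} \, du$.

Since $\dfrac{\partial}{\partial a}\,u^{a} = u^{a} \ln u$, the $\ln u$ in the denominator cancels and
$$\frac{dI}{da} = \int_{0}^{1} 3 u^{a} \, du = 3 \left[\frac{u^{a+1}}{a+1}\right]_0^1 = \frac{3}{a + 1}.$$

Integrating with respect to $a$ gives $I(a) = \log{\left(\frac{27 \left(a + 1\right)^{3}}{64} \right)} + C$.

At $a = \frac{1}{3}$ the integrand is identically $0$, so $I(\frac{1}{3}) = 0$. The closed form gives $0$, hence $C = 0$.

Setting $a = \frac{7}{4}$:
$$I = \log{\left(\frac{35937}{4096} \right)}.$$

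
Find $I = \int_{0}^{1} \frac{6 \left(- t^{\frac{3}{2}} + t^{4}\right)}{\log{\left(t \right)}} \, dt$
$\log{\left(64 \right)}$

Consider the one-parameter family: let $I(a) = \int_{0}^{1} \frac{6 \left(t^{4} - t^{a}\right)}{\log{\left(t \right)}} \, dt$.

Since $\dfrac{\partial}{\partial a}\,t^{a} = t^{a} \ln t$, the $\ln t$ in the denominator cancels and
$$\frac{dI}{da} = \int_{0}^{1} -6 t^{a} \, dt = -6 \left[\frac{t^{a+1}}{a+1}\right]_0^1 = - \frac{6}{a + 1}.$$

Integrating with respect to $a$ gives $I(a) = \log{\left(\frac{15625}{\left(a + 1\right)^{6}} \right)} + C$.

At $a = 4$ the integrand is identically $0$, so $I(4) = 0$. The closed form gives $0$, hence $C = 0$.

Setting $a = \frac{3}{2}$:
$$I = \log{\left(64 \right)}.$$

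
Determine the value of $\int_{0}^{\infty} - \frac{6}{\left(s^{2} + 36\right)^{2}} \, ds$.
$- \frac{\pi}{144}$

Start from the standard arctangent integral
$$J(a) = \int_{0}^{\infty} - \frac{6}{a^{2} + s^{2}} \, ds = - \frac{3 \pi}{a}.$$

Differentiating under the integral sign with respect to $a$,
$$\frac{dJ}{da} = \int_{0}^{\infty} \frac{12 a}{\left(a^{2} + s^{2}\right)^{2}} \, ds = \frac{3 \pi}{a^{2}},$$
so $\int_{0}^{\infty} - \frac{6}{\left(a^{2} + s^{2}\right)^{2}} \, ds = - \frac{3 \pi}{2 a^{3}}$.

Setting $a = 6$:
$$I = - \frac{\pi}{144}.$$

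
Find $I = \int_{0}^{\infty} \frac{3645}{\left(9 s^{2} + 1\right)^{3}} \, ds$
$\frac{3645 \pi}{16}$

Recall the elementary integral
$$J(a) = \int_{0}^{\infty} \frac{5}{a^{2} + s^{2}} \, ds = \frac{5 \pi}{2 a}.$$

Differentiating under the integral sign with respect to $a$,
$$\frac{dJ}{da} = \int_{0}^{\infty} - \frac{10 a}{\left(a^{2} + s^{2}\right)^{2}} \, ds = - \frac{5 \pi}{2 a^{2}},$$
so $\int_{0}^{\infty} \frac{5}{\left(a^{2} + s^{2}\right)^{2}} \, ds = \frac{5 \pi}{4 a^{3}}$.

Repeating — each differentiation of $1/(s^2+a^2)^j$ produces $-2ja/(s^2+a^2)^{j+1}$ — and dividing through by $-2ja$ at each step yields, after $2$ differentiations in total,
$$\int_{0}^{\infty} \frac{5}{\left(a^{2} + s^{2}\right)^{3}} \, ds = \frac{15 \pi}{16 a^{5}}.$$

Setting $a = \frac{1}{3}$:
$$I = \frac{3645 \pi}{16}.$$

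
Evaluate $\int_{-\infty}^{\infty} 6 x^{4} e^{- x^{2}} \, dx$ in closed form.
$\frac{9 \sqrt{\pi}}{2}$

Consider the simpler parametrised integral
$$J(a) = \int_{-\infty}^{\infty} 6 e^{- a x^{2}} \, dx = \frac{6 \sqrt{\pi}}{\sqrt{a}}.$$

Differentiating under the integral sign brings down a factor of $(-x^2)$:
$$\frac{dJ}{da} = \int_{-\infty}^{\infty} - 6 x^{2} e^{- a x^{2}} \, dx = - \frac{3 \sqrt{\pi}}{a^{\frac{3}{2}}}.$$

Repeating twice in total — each differentiation brings down another $(-x^2)$ — gives
$$\frac{d^{2}J}{da^{2}} = \int_{-\infty}^{\infty} 6 x^{4} e^{- a x^{2}} \, dx = \frac{9 \sqrt{\pi}}{2 a^{\frac{5}{2}}},$$
and the integrand here is exactly the target integrand, so $I = \frac{9 \sqrt{\pi}}{2 a^{\frac{5}{2}}}$.

Setting $a = 1$:
$$I = \frac{9 \sqrt{\pi}}{2}.$$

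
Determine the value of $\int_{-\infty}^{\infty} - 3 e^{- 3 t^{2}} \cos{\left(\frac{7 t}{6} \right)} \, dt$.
$- \frac{\sqrt{3} \sqrt{\pi}}{e^{\frac{49}{432}}}$

Define $I(b) = \int_{-\infty}^{\infty} - 3 e^{- 3 t^{2}} \cos{\left(b t \right)} \, dt$.

Differentiating under the integral sign,
$$I'(b) = \int_{-\infty}^{\infty} 3 t e^{- 3 t^{2}} \sin{\left(b t \right)} \, dt.$$

Integrate $\int_{-\infty}^{\infty} t \sin(b t)\, e^{- 3 t^{2}}\, dt$ by parts with $u = \sin(b t)$ and $dv = t\, e^{- 3 t^{2}}\, dt$, giving $v = - \frac{e^{- 3 t^{2}}}{6}$. The boundary term vanishes and
$$\int_{-\infty}^{\infty} t \sin(b t)\, e^{- 3 t^{2}}\, dt = \frac{b}{6} \int_{-\infty}^{\infty} \cos(b t)\, e^{- 3 t^{2}}\, dt,$$
so $I'(b) = - \frac{b}{6}\, I(b)$.

This is a separable first-order ODE; solving with the initial condition $I(0) = \int_{-\infty}^{\infty} - 3 e^{- 3 t^{2}}\,dt = - \sqrt{3} \sqrt{\pi}$ gives
$$I(b) = - \sqrt{3} \sqrt{\pi} e^{- \frac{b^{2}}{12}}.$$

Setting $b = \frac{7}{6}$:
$$I = - \frac{\sqrt{3} \sqrt{\pi}}{e^{\frac{49}{432}}}.$$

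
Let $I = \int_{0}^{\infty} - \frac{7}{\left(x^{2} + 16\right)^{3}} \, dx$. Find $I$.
$- \frac{21 \pi}{16384}$

Recall the elementary integral
$$J(a) = \int_{0}^{\infty} - \frac{7}{a^{2} + x^{2}} \, dx = - \frac{7 \pi}{2 a}.$$

Differentiating under the integral sign with respect to $a$,
$$\frac{dJ}{da} = \int_{0}^{\infty} \frac{14 a}{\left(a^{2} + x^{2}\right)^{2}} \, dx = \frac{7 \pi}{2 a^{2}},$$
so $\int_{0}^{\infty} - \frac{7}{\left(a^{2} + x^{2}\right)^{2}} \, dx = - \frac{7 \pi}{4 a^{3}}$.

Repeating — each differentiation of $1/(x^2+a^2)^j$ produces $-2ja/(x^2+a^2)^{j+1}$ — and dividing through by $-2ja$ at each step yields, after $2$ differentiations in total,
$$\int_{0}^{\infty} - \frac{7}{\left(a^{2} + x^{2}\right)^{3}} \, dx = - \frac{21 \pi}{16 a^{5}}.$$

Setting $a = 4$:
$$I = - \frac{21 \pi}{16384}.$$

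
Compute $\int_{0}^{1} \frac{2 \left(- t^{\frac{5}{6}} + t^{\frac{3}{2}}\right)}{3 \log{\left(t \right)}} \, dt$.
$\log{\left(\frac{\sqrt[3]{11} \cdot 15^{\frac{2}{3}}}{11} \right)}$

Consider the one-parameter family: let $I(a) = \int_{0}^{1} \frac{2 \left(t^{\frac{3}{2}} - t^{a}\right)}{3 \log{\left(t \right)}} \, dt$.

Since $\dfrac{\partial}{\partial a}\,t^{a} = t^{a} \ln t$, the $\ln t$ in the denominator cancels and
$$\frac{dI}{da} = \int_{0}^{1} - \frac{2}{3} t^{a} \, dt = - \frac{2}{3} \left[\frac{t^{a+1}}{a+1}\right]_0^1 = - \frac{2}{3 a + 3}.$$

Integrating with respect to $a$ gives $I(a) = - \frac{2 \log{\left(a + 1 \right)}}{3} - \frac{2 \log{\left(2 \right)}}{3} + \frac{2 \log{\left(5 \right)}}{3} + C$.

At $a = \frac{3}{2}$ the integrand is identically $0$, so $I(\frac{3}{2}) = 0$. The closed form gives $0$, hence $C = 0$.

Setting $a = \frac{5}{6}$:
$$I = \log{\left(\frac{\sqrt[3]{11} \cdot 15^{\frac{2}{3}}}{11} \right)}.$$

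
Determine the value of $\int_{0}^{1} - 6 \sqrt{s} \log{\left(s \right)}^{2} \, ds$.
$- \frac{32}{9}$

Start from the elementary integral
$$J(a) = \int_{0}^{1} - 6 s^{a} \, ds = - \frac{6}{a + 1}.$$

Differentiating under the integral sign brings down a factor of $\ln s$:
$$\frac{dJ}{da} = \int_{0}^{1} - 6 s^{a} \log{\left(s \right)} \, ds = \frac{6}{\left(a + 1\right)^{2}}.$$

Repeating twice in total — each differentiation brings down another $\ln s$ — gives
$$\frac{d^{2}J}{da^{2}} = \int_{0}^{1} - 6 s^{a} \log{\left(s \right)}^{2} \, ds = - \frac{12}{\left(a + 1\right)^{3}},$$
and the integrand here is exactly the target integrand, so $I = - \frac{12}{\left(a + 1\right)^{3}}$.

Setting $a = \frac{1}{2}$:
$$I = - \frac{32}{9}.$$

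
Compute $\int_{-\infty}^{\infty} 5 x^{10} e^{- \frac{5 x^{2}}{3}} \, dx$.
$\frac{45927 \sqrt{15} \sqrt{\pi}}{20000}$

Begin with the known integral
$$J(a) = \int_{-\infty}^{\infty} 5 e^{- a x^{2}} \, dx = \frac{5 \sqrt{\pi}}{\sqrt{a}}.$$

Differentiating under the integral sign brings down a factor of $(-x^2)$:
$$\frac{dJ}{da} = \int_{-\infty}^{\infty} - 5 x^{2} e^{- a x^{2}} \, dx = - \frac{5 \sqrt{\pi}}{2 a^{\frac{3}{2}}}.$$

Repeating $5$ times in total — each differentiation brings down another $(-x^2)$ — gives
$$\frac{d^{5}J}{da^{5}} = \int_{-\infty}^{\infty} - 5 x^{10} e^{- a x^{2}} \, dx = - \frac{4725 \sqrt{\pi}}{32 a^{\frac{11}{2}}},$$
and the integrand here is $(-1)^{5}$ times the target integrand, so $I = (-1)^{5}\,\frac{d^{5}J}{da^{5}} = \frac{4725 \sqrt{\pi}}{32 a^{\frac{11}{2}}}$.

Setting $a = \frac{5}{3}$:
$$I = \frac{45927 \sqrt{15} \sqrt{\pi}}{20000}.$$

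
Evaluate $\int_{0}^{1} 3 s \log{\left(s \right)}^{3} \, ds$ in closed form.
$- \frac{9}{8}$

Begin with the known integral
$$J(a) = \int_{0}^{1} 3 s^{a} \, ds = \frac{3}{a + 1}.$$

Differentiating under the integral sign brings down a factor of $\ln s$:
$$\frac{dJ}{da} = \int_{0}^{1} 3 s^{a} \log{\left(s \right)} \, ds = - \frac{3}{\left(a + 1\right)^{2}}.$$

Repeating $3$ times in total — each differentiation brings down another $\ln s$ — gives
$$\frac{d^{3}J}{da^{3}} = \int_{0}^{1} 3 s^{a} \log{\left(s \right)}^{3} \, ds = - \frac{18}{\left(a + 1\right)^{4}},$$
and the integrand here is exactly the target integrand, so $I = - \frac{18}{\left(a + 1\right)^{4}}$.

Setting $a = 1$:
$$I = - \frac{9}{8}.$$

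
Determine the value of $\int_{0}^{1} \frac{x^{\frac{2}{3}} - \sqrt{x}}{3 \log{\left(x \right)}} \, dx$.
$\log{\left(\frac{\sqrt[3]{30}}{3} \right)}$

Introduce a parameter $a$ in the exponent: let $I(a) = \int_{0}^{1} \frac{- \sqrt{x} + x^{a}}{3 \log{\left(x \right)}} \, dx$.

Since $\dfrac{\partial}{\partial a}\,x^{a} = x^{a} \ln x$, the $\ln x$ in the denominator cancels and
$$\frac{dI}{da} = \int_{0}^{1} \frac{1}{3} x^{a} \, dx = \frac{1}{3} \left[\frac{x^{a+1}}{a+1}\right]_0^1 = \frac{1}{3 \left(a + 1\right)}.$$

Integrating with respect to $a$ gives $I(a) = \frac{\log{\left(a + 1 \right)}}{3} - \frac{\log{\left(3 \right)}}{3} + \frac{\log{\left(2 \right)}}{3} + C$.

At $a = \frac{1}{2}$ the integrand is identically $0$, so $I(\frac{1}{2}) = 0$. The closed form gives $0$, hence $C = 0$.

Setting $a = \frac{2}{3}$:
$$I = \log{\left(\frac{\sqrt[3]{30}}{3} \right)}.$$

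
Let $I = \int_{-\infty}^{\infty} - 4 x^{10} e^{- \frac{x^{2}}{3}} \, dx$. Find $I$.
$- \frac{229635 \sqrt{3} \sqrt{\pi}}{8}$

Start from the elementary integral
$$J(a) = \int_{-\infty}^{\infty} - 4 e^{- a x^{2}} \, dx = - \frac{4 \sqrt{\pi}}{\sqrt{a}}.$$

Differentiating under the integral sign brings down a factor of $(-x^2)$:
$$\frac{dJ}{da} = \int_{-\infty}^{\infty} 4 x^{2} e^{- a x^{2}} \, dx = \frac{2 \sqrt{\pi}}{a^{\frac{3}{2}}}.$$

Repeating $5$ times in total — each differentiation brings down another $(-x^2)$ — gives
$$\frac{d^{5}J}{da^{5}} = \int_{-\infty}^{\infty} 4 x^{10} e^{- a x^{2}} \, dx = \frac{945 \sqrt{\pi}}{8 a^{\frac{11}{2}}},$$
and the integrand here is $(-1)^{5}$ times the target integrand, so $I = (-1)^{5}\,\frac{d^{5}J}{da^{5}} = - \frac{945 \sqrt{\pi}}{8 a^{\frac{11}{2}}}$.

Setting $a = \frac{1}{3}$:
$$I = - \frac{229635 \sqrt{3} \sqrt{\pi}}{8}.$$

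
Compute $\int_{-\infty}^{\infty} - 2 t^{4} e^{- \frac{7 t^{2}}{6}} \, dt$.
$- \frac{54 \sqrt{42} \sqrt{\pi}}{343}$

Consider the simpler parametrised integral
$$J(a) = \int_{-\infty}^{\infty} - 2 e^{- a t^{2}} \, dt = - \frac{2 \sqrt{\pi}}{\sqrt{a}}.$$

Differentiating under the integral sign brings down a factor of $(-t^2)$:
$$\frac{dJ}{da} = \int_{-\infty}^{\infty} 2 t^{2} e^{- a t^{2}} \, dt = \frac{\sqrt{\pi}}{a^{\frac{3}{2}}}.$$

Repeating twice in total — each differentiation brings down another $(-t^2)$ — gives
$$\frac{d^{2}J}{da^{2}} = \int_{-\infty}^{\infty} - 2 t^{4} e^{- a t^{2}} \, dt = - \frac{3 \sqrt{\pi}}{2 a^{\frac{5}{2}}},$$
and the integrand here is exactly the target integrand, so $I = - \frac{3 \sqrt{\pi}}{2 a^{\frac{5}{2}}}$.

Setting $a = \frac{7}{6}$:
$$I = - \frac{54 \sqrt{42} \sqrt{\pi}}{343}.$$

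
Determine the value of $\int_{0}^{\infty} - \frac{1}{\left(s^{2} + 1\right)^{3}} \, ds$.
$- \frac{3 \pi}{16}$

Recall the elementary integral
$$J(a) = \int_{0}^{\infty} - \frac{1}{a^{2} + s^{2}} \, ds = - \frac{\pi}{2 a}.$$

Differentiating under the integral sign with respect to $a$,
$$\frac{dJ}{da} = \int_{0}^{\infty} \frac{2 a}{\left(a^{2} + s^{2}\right)^{2}} \, ds = \frac{\pi}{2 a^{2}},$$
so $\int_{0}^{\infty} - \frac{1}{\left(a^{2} + s^{2}\right)^{2}} \, ds = - \frac{\pi}{4 a^{3}}$.

Repeating — each differentiation of $1/(s^2+a^2)^j$ produces $-2ja/(s^2+a^2)^{j+1}$ — and dividing through by $-2ja$ at each step yields, after $2$ differentiations in total,
$$\int_{0}^{\infty} - \frac{1}{\left(a^{2} + s^{2}\right)^{3}} \, ds = - \frac{3 \pi}{16 a^{5}}.$$

Setting $a = 1$:
$$I = - \frac{3 \pi}{16}.$$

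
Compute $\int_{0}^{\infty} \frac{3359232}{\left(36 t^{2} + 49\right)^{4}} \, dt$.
$\frac{87480 \pi}{823543}$

Begin with the known result
$$J(a) = \int_{0}^{\infty} \frac{2}{a^{2} + t^{2}} \, dt = \frac{\pi}{a}.$$

Differentiating under the integral sign with respect to $a$,
$$\frac{dJ}{da} = \int_{0}^{\infty} - \frac{4 a}{\left(a^{2} + t^{2}\right)^{2}} \, dt = - \frac{\pi}{a^{2}},$$
so $\int_{0}^{\infty} \frac{2}{\left(a^{2} + t^{2}\right)^{2}} \, dt = \frac{\pi}{2 a^{3}}$.

Repeating — each differentiation of $1/(t^2+a^2)^j$ produces $-2ja/(t^2+a^2)^{j+1}$ — and dividing through by $-2ja$ at each step yields, after $3$ differentiations in total,
$$\int_{0}^{\infty} \frac{2}{\left(a^{2} + t^{2}\right)^{4}} \, dt = \frac{5 \pi}{16 a^{7}}.$$

Setting $a = \frac{7}{6}$:
$$I = \frac{87480 \pi}{823543}.$$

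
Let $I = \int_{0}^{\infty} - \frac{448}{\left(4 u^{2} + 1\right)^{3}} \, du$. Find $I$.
$- 42 \pi$

Begin with the known result
$$J(a) = \int_{0}^{\infty} - \frac{7}{a^{2} + u^{2}} \, du = - \frac{7 \pi}{2 a}.$$

Differentiating under the integral sign with respect to $a$,
$$\frac{dJ}{da} = \int_{0}^{\infty} \frac{14 a}{\left(a^{2} + u^{2}\right)^{2}} \, du = \frac{7 \pi}{2 a^{2}},$$
so $\int_{0}^{\infty} - \frac{7}{\left(a^{2} + u^{2}\right)^{2}} \, du = - \frac{7 \pi}{4 a^{3}}$.

Repeating — each differentiation of $1/(u^2+a^2)^j$ produces $-2ja/(u^2+a^2)^{j+1}$ — and dividing through by $-2ja$ at each step yields, after $2$ differentiations in total,
$$\int_{0}^{\infty} - \frac{7}{\left(a^{2} + u^{2}\right)^{3}} \, du = - \frac{21 \pi}{16 a^{5}}.$$

Setting $a = \frac{1}{2}$:
$$I = - 42 \pi.$$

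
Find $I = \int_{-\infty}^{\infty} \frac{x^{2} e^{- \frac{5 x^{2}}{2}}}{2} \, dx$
$\frac{\sqrt{10} \sqrt{\pi}}{50}$

Begin with the known integral
$$J(a) = \int_{-\infty}^{\infty} \frac{e^{- a x^{2}}}{2} \, dx = \frac{\sqrt{\pi}}{2 \sqrt{a}}.$$

Differentiating under the integral sign brings down a factor of $(-x^2)$:
$$\frac{dJ}{da} = \int_{-\infty}^{\infty} - \frac{x^{2} e^{- a x^{2}}}{2} \, dx = - \frac{\sqrt{\pi}}{4 a^{\frac{3}{2}}}.$$

The integral on the left is $-I$, so $I = \frac{\sqrt{\pi}}{4 a^{\frac{3}{2}}}$.

Setting $a = \frac{5}{2}$:
$$I = \frac{\sqrt{10} \sqrt{\pi}}{50}.$$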